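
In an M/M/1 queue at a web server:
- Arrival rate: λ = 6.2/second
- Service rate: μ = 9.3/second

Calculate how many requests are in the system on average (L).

ρ = λ/μ = 6.2/9.3 = 0.6667
For M/M/1: L = λ/(μ-λ)
L = 6.2/(9.3-6.2) = 6.2/3.10
L = 2.0000 requests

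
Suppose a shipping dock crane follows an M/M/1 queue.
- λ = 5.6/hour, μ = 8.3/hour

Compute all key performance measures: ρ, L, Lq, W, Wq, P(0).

Step 1: ρ = λ/μ = 5.6/8.3 = 0.6747
Step 2: L = λ/(μ-λ) = 5.6/2.70 = 2.0741
Step 3: Lq = λ²/(μ(μ-λ)) = 31.36/(8.3×2.70) = 1.3994
Step 4: W = 1/(μ-λ) = 1/2.70 = 0.37037
Step 5: Wq = λ/(μ(μ-λ)) = 5.6/(8.3×2.70) = 0.2499
Step 6: P(0) = 1-ρ = 0.3253
Verify: L = λW = 5.6×0.37037 = 2.0741 ✔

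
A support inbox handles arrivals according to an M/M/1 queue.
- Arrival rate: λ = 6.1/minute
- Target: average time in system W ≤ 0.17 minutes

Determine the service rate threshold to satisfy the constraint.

For M/M/1: W = 1/(μ-λ)
Need W ≤ 0.17, so 1/(μ-λ) ≤ 0.17
μ - λ ≥ 1/0.17 = 5.8824
μ ≥ 6.1 + 5.8824 = 11.9824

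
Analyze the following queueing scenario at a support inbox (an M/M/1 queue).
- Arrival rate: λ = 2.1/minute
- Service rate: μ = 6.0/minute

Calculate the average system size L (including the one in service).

ρ = λ/μ = 2.1/6.0 = 0.3500
For M/M/1: L = λ/(μ-λ)
L = 2.1/(6.0-2.1) = 2.1/3.90
L = 0.5385 emails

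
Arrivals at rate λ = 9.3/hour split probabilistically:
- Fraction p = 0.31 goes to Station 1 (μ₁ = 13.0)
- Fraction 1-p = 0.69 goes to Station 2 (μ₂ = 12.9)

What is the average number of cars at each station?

Effective rates: λ₁ = 9.3×0.31 = 2.883, λ₂ = 9.3×0.69 = 6.417
Station 1: ρ₁ = 2.883/13.0 = 0.2218, L₁ = ρ₁/(1-ρ₁) = 0.2218/(1-0.2218) = 0.2850
Station 2: ρ₂ = 6.417/12.9 = 0.49744, L₂ = ρ₂/(1-ρ₂) = 0.49744/(1-0.49744) = 0.9898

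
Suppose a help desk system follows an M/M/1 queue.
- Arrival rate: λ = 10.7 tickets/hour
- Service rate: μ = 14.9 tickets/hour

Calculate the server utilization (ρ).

Server utilization: ρ = λ/μ
ρ = 10.7/14.9 = 0.7181
The server is busy 71.81% of the time.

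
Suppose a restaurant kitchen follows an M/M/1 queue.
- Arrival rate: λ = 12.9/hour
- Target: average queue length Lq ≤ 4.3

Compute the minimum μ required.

For M/M/1: Lq = λ²/(μ(μ-λ))
Need Lq ≤ 4.3, i.e. μ(μ-λ) ≥ λ²/4.3
μ² - 12.9μ - 166.41/4.3 ≥ 0  →  μ² - 12.9μ - 38.7000 ≥ 0
Quadratic formula (positive root): μ = [λ + √(λ² + 4×38.7000)]/2
Discriminant: 166.41 + 4×38.7000 = 321.2100, √321.2100 = 17.92233
μ ≥ (12.9 + 17.92233)/2 = 15.4112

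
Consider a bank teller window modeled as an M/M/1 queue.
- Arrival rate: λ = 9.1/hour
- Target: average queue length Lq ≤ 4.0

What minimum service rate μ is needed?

For M/M/1: Lq = λ²/(μ(μ-λ))
Need Lq ≤ 4.0, i.e. μ(μ-λ) ≥ λ²/4.0
μ² - 9.1μ - 82.81/4.0 ≥ 0  →  μ² - 9.1μ - 20.7025 ≥ 0
Quadratic formula (positive root): μ = [λ + √(λ² + 4×20.7025)]/2
Discriminant: 82.81 + 4×20.7025 = 165.6200, √165.6200 = 12.8693
μ ≥ (9.1 + 12.8693)/2 = 10.9847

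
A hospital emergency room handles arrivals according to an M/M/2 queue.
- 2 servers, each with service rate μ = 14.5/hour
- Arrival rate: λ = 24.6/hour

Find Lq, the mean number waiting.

Traffic intensity: ρ = λ/(cμ) = 24.6/(2×14.5) = 0.8483
Since ρ = 0.8483 < 1, system is stable.
Offered load a = λ/μ = cρ = 24.6/14.5 = 1.6966
P₀ = [ Σₙ₌₀^1 aⁿ/n! + a^2/(2!(1-ρ)) ]⁻¹
Σ = a^0/0! + a^1/1! = 1.0000 + 1.6966 = 2.6966
a^2/(2!(1-ρ)) = 2.87829/(2 × 0.151724) = 9.4853
P₀ = 1/(2.6966 + 9.4853) = 0.08209
Lq = P₀·a^2·ρ / (2!(1-ρ)²) = 0.0820896 × 2.87829 × 0.848276 / (2 × 0.0230202) = 4.3533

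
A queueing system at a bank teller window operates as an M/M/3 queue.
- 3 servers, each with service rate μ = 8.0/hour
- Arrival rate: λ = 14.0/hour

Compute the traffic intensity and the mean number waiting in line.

Traffic intensity: ρ = λ/(cμ) = 14.0/(3×8.0) = 0.5833
Since ρ = 0.5833 < 1, system is stable.
Offered load a = λ/μ = cρ = 14.0/8.0 = 1.7500
P₀ = [ Σₙ₌₀^2 aⁿ/n! + a^3/(3!(1-ρ)) ]⁻¹
Σ = a^0/0! + a^1/1! + a^2/2! = 1.0000 + 1.7500 + 1.5312 = 4.2812
a^3/(3!(1-ρ)) = 5.3594/(6 × 0.41667) = 2.1437
P₀ = 1/(4.2812 + 2.1437) = 0.1556
Lq = P₀·a^3·ρ / (3!(1-ρ)²) = 0.15564 × 5.3594 × 0.58333 / (6 × 0.17361) = 0.4671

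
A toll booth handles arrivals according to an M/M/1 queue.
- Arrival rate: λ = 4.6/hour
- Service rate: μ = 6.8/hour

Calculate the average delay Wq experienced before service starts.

First, compute utilization: ρ = λ/μ = 4.6/6.8 = 0.6765
For M/M/1: Wq = λ/(μ(μ-λ))
Wq = 4.6/(6.8 × (6.8-4.6))
Wq = 4.6/(6.8 × 2.20)
Wq = 0.3075 hours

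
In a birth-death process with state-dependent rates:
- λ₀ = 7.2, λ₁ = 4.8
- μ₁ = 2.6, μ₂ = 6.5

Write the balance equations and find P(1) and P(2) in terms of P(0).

Balance equations:
State 0: λ₀P₀ = μ₁P₁ → P₁ = (λ₀/μ₁)P₀ = (7.2/2.6)P₀ = 2.7692P₀
State 1: P₂ = (λ₀λ₁)/(μ₁μ₂)P₀ = (7.2×4.8)/(2.6×6.5)P₀ = 2.0450P₀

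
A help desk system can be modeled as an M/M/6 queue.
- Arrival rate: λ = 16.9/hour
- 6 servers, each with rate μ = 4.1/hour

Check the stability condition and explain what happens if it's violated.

Stability requires ρ = λ/(cμ) < 1
ρ = 16.9/(6 × 4.1) = 16.9/24.60 = 0.6870
Since 0.6870 < 1, the system is STABLE.
The servers are busy 68.70% of the time.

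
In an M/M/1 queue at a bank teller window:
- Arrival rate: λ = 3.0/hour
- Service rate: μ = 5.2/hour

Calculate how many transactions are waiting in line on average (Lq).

ρ = λ/μ = 3.0/5.2 = 0.5769
For M/M/1: Lq = λ²/(μ(μ-λ))
Lq = 9.00/(5.2 × 2.20)
Lq = 0.7867 transactions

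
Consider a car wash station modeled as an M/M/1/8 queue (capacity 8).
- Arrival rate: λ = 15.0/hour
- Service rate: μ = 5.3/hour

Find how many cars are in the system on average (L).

ρ = λ/μ = 15.0/5.3 = 2.8302
P₀ = (1-ρ)/(1-ρ^(K+1)) = (1-2.8302)/(1-2.8302^9) = -1.8302/-11649.7569 = 0.0001571
P_K = P₀×ρ^K = 0.0001571 × 2.8302^8 = 0.0001571 × 4116.5843 = 0.6467
L = ρ[1 - (K+1)ρ^K + Kρ^(K+1)] / [(1-ρ)(1-ρ^(K+1))]
L = 2.8302 × (1 - 9×4116.5843 + 8×11650.7569) / ((1 - 2.8302) × (1 - 11650.7569)) = 7.4544 cars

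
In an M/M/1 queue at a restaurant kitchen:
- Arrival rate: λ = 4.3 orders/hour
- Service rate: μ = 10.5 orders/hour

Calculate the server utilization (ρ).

Server utilization: ρ = λ/μ
ρ = 4.3/10.5 = 0.4095
The server is busy 40.95% of the time.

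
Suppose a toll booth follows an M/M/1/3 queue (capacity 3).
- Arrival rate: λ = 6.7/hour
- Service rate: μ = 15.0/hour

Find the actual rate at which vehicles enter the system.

ρ = λ/μ = 6.7/15.0 = 0.446667
P₀ = (1-ρ)/(1-ρ^(K+1)) = (1-0.446667)/(1-0.446667^4) = 0.55333/0.96020 = 0.5763
P_K = P₀×ρ^K = 0.57627 × 0.446667^3 = 0.57627 × 0.089115 = 0.05135
λ_eff = λ(1-P_K) = 6.7 × (1 - 0.051354) = 6.7 × 0.948646 = 6.3559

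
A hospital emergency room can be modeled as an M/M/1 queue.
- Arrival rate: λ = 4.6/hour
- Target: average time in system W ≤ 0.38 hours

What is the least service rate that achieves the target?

For M/M/1: W = 1/(μ-λ)
Need W ≤ 0.38, so 1/(μ-λ) ≤ 0.38
μ - λ ≥ 1/0.38 = 2.6316
μ ≥ 4.6 + 2.6316 = 7.2316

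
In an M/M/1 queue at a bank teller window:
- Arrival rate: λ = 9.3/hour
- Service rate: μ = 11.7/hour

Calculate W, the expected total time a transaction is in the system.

First, compute utilization: ρ = λ/μ = 9.3/11.7 = 0.7949
For M/M/1: W = 1/(μ-λ)
W = 1/(11.7-9.3) = 1/2.40
W = 0.4167 hours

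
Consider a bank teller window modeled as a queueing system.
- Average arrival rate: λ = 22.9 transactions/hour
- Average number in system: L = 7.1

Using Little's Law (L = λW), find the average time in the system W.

Little's Law: L = λW, so W = L/λ
W = 7.1/22.9 = 0.3100 hours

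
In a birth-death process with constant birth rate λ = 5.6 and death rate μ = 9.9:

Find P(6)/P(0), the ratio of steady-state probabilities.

For constant rates: P(n)/P(0) = (λ/μ)^n
P(6)/P(0) = (5.6/9.9)^6 = 0.56566^6 = 0.03276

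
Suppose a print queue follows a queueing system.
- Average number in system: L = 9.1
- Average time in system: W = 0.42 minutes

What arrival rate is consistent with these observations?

Little's Law: L = λW, so λ = L/W
λ = 9.1/0.42 = 21.6667 jobs/minute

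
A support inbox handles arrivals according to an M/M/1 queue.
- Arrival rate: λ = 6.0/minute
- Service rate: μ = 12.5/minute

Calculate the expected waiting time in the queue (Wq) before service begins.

First, compute utilization: ρ = λ/μ = 6.0/12.5 = 0.4800
For M/M/1: Wq = λ/(μ(μ-λ))
Wq = 6.0/(12.5 × (12.5-6.0))
Wq = 6.0/(12.5 × 6.50)
Wq = 0.07385 minutes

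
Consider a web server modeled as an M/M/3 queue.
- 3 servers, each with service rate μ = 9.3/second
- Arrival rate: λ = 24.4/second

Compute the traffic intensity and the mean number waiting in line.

Traffic intensity: ρ = λ/(cμ) = 24.4/(3×9.3) = 0.8746
Since ρ = 0.8746 < 1, system is stable.
Offered load a = λ/μ = cρ = 24.4/9.3 = 2.6237
P₀ = [ Σₙ₌₀^2 aⁿ/n! + a^3/(3!(1-ρ)) ]⁻¹
Σ = a^0/0! + a^1/1! + a^2/2! = 1.000000 + 2.623656 + 3.441785 = 7.0654
a^3/(3!(1-ρ)) = 18.06012/(6 × 0.1254480) = 23.9942
P₀ = 1/(7.0654 + 23.9942) = 0.03220
Lq = P₀·a^3·ρ / (3!(1-ρ)²) = 0.032196 × 18.0601 × 0.87455 / (6 × 0.015737) = 5.3856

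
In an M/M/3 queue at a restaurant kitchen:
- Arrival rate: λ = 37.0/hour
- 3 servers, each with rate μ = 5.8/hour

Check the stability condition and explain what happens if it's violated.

Stability requires ρ = λ/(cμ) < 1
ρ = 37.0/(3 × 5.8) = 37.0/17.40 = 2.1264
Since 2.1264 ≥ 1, the system is UNSTABLE.
Need c > λ/μ = 37.0/5.8 = 6.38.
Minimum servers needed: c = 7.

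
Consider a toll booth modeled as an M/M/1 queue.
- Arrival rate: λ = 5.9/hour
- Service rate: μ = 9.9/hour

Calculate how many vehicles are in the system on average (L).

ρ = λ/μ = 5.9/9.9 = 0.5960
For M/M/1: L = λ/(μ-λ)
L = 5.9/(9.9-5.9) = 5.9/4.00
L = 1.4750 vehicles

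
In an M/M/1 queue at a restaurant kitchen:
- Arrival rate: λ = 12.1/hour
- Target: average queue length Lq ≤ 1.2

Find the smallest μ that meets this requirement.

For M/M/1: Lq = λ²/(μ(μ-λ))
Need Lq ≤ 1.2, i.e. μ(μ-λ) ≥ λ²/1.2
μ² - 12.1μ - 146.41/1.2 ≥ 0  →  μ² - 12.1μ - 122.00833 ≥ 0
Quadratic formula (positive root): μ = [λ + √(λ² + 4×122.00833)]/2
Discriminant: 146.41 + 4×122.00833 = 634.4433, √634.4433 = 25.1882
μ ≥ (12.1 + 25.1882)/2 = 18.6441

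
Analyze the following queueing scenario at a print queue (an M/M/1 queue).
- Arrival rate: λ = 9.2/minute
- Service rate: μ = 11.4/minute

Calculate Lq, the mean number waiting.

ρ = λ/μ = 9.2/11.4 = 0.8070
For M/M/1: Lq = λ²/(μ(μ-λ))
Lq = 84.64/(11.4 × 2.20)
Lq = 3.3748 jobs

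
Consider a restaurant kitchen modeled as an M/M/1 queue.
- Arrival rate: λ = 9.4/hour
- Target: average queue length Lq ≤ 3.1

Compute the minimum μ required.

For M/M/1: Lq = λ²/(μ(μ-λ))
Need Lq ≤ 3.1, i.e. μ(μ-λ) ≥ λ²/3.1
μ² - 9.4μ - 88.36/3.1 ≥ 0  →  μ² - 9.4μ - 28.50323 ≥ 0
Quadratic formula (positive root): μ = [λ + √(λ² + 4×28.50323)]/2
Discriminant: 88.36 + 4×28.50323 = 202.3729, √202.3729 = 14.2258
μ ≥ (9.4 + 14.2258)/2 = 11.8129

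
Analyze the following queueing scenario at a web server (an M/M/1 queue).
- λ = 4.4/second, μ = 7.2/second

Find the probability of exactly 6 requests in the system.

ρ = λ/μ = 4.4/7.2 = 0.61111
P(n) = (1-ρ)ρⁿ
P(6) = (1-0.61111) × 0.61111^6
P(6) = 0.3889 × 0.05209
P(6) = 0.02026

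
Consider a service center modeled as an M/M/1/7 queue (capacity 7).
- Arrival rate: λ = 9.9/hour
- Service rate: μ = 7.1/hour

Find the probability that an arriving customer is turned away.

ρ = λ/μ = 9.9/7.1 = 1.394366
P₀ = (1-ρ)/(1-ρ^(K+1)) = (1-1.394366)/(1-1.394366^8) = -0.3944/-13.2894 = 0.02968
P_K = P₀×ρ^K = 0.029675 × 1.394366^7 = 0.029675 × 10.2480 = 0.3041
Blocking probability = 30.41%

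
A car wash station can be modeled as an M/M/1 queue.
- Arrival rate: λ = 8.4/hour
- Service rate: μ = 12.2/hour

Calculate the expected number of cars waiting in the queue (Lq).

ρ = λ/μ = 8.4/12.2 = 0.6885
For M/M/1: Lq = λ²/(μ(μ-λ))
Lq = 70.56/(12.2 × 3.80)
Lq = 1.5220 cars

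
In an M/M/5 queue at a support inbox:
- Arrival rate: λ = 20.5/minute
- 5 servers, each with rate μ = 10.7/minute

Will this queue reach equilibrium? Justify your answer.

Stability requires ρ = λ/(cμ) < 1
ρ = 20.5/(5 × 10.7) = 20.5/53.50 = 0.3832
Since 0.3832 < 1, the system is STABLE.
The servers are busy 38.32% of the time.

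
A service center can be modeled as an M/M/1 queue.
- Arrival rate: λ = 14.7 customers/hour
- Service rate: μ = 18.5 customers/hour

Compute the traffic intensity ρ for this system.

Server utilization: ρ = λ/μ
ρ = 14.7/18.5 = 0.7946
The server is busy 79.46% of the time.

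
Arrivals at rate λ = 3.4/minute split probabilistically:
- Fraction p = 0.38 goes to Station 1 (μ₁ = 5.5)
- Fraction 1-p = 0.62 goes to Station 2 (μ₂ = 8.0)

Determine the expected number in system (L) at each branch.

Effective rates: λ₁ = 3.4×0.38 = 1.292, λ₂ = 3.4×0.62 = 2.108
Station 1: ρ₁ = 1.292/5.5 = 0.2349, L₁ = ρ₁/(1-ρ₁) = 0.2349/(1-0.2349) = 0.3070
Station 2: ρ₂ = 2.108/8.0 = 0.2635, L₂ = ρ₂/(1-ρ₂) = 0.2635/(1-0.2635) = 0.3578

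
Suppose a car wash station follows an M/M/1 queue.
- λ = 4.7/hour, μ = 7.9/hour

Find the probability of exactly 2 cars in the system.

ρ = λ/μ = 4.7/7.9 = 0.5949
P(n) = (1-ρ)ρⁿ
P(2) = (1-0.5949) × 0.5949^2
P(2) = 0.4051 × 0.3539
P(2) = 0.1434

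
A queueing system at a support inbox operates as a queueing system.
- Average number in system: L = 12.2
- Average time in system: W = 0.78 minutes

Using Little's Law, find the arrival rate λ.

Little's Law: L = λW, so λ = L/W
λ = 12.2/0.78 = 15.6410 emails/minute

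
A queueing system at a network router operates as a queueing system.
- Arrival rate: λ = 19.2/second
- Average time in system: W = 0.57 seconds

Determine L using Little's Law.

Little's Law: L = λW
L = 19.2 × 0.57 = 10.9440 packets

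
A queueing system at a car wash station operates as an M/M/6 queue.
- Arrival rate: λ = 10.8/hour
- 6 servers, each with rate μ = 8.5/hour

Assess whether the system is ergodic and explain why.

Stability requires ρ = λ/(cμ) < 1
ρ = 10.8/(6 × 8.5) = 10.8/51.00 = 0.2118
Since 0.2118 < 1, the system is STABLE.
The servers are busy 21.18% of the time.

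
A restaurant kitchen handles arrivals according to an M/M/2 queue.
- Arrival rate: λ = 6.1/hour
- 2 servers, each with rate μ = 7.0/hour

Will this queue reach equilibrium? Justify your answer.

Stability requires ρ = λ/(cμ) < 1
ρ = 6.1/(2 × 7.0) = 6.1/14.00 = 0.4357
Since 0.4357 < 1, the system is STABLE.
The servers are busy 43.57% of the time.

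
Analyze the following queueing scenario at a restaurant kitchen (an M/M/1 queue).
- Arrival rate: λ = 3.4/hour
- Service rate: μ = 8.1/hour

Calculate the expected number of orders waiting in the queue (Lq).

ρ = λ/μ = 3.4/8.1 = 0.4198
For M/M/1: Lq = λ²/(μ(μ-λ))
Lq = 11.56/(8.1 × 4.70)
Lq = 0.3037 orders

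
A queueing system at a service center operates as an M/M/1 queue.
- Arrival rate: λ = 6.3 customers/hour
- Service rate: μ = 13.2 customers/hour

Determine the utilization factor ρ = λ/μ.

Server utilization: ρ = λ/μ
ρ = 6.3/13.2 = 0.4773
The server is busy 47.73% of the time.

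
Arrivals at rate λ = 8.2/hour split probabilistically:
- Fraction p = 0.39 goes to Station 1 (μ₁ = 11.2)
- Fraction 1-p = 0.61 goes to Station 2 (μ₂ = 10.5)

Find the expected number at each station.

Effective rates: λ₁ = 8.2×0.39 = 3.198, λ₂ = 8.2×0.61 = 5.002
Station 1: ρ₁ = 3.198/11.2 = 0.28554, L₁ = ρ₁/(1-ρ₁) = 0.28554/(1-0.28554) = 0.3997
Station 2: ρ₂ = 5.002/10.5 = 0.47638, L₂ = ρ₂/(1-ρ₂) = 0.47638/(1-0.47638) = 0.9098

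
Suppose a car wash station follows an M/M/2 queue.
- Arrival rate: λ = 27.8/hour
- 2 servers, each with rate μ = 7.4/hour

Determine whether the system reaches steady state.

Stability requires ρ = λ/(cμ) < 1
ρ = 27.8/(2 × 7.4) = 27.8/14.80 = 1.8784
Since 1.8784 ≥ 1, the system is UNSTABLE.
Need c > λ/μ = 27.8/7.4 = 3.76.
Minimum servers needed: c = 4.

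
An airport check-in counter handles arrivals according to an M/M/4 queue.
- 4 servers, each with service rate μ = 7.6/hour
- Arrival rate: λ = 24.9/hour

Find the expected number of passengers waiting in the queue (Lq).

Traffic intensity: ρ = λ/(cμ) = 24.9/(4×7.6) = 0.8191
Since ρ = 0.8191 < 1, system is stable.
Offered load a = λ/μ = cρ = 24.9/7.6 = 3.2763
P₀ = [ Σₙ₌₀^3 aⁿ/n! + a^4/(4!(1-ρ)) ]⁻¹
Σ = a^0/0! + a^1/1! + a^2/2! + a^3/3! = 1.0000 + 3.2763 + 5.3671 + 5.8615 = 15.5049
a^4/(4!(1-ρ)) = 115.2240/(24 × 0.180921) = 26.5364
P₀ = 1/(15.5049 + 26.5364) = 0.02379
Lq = P₀·a^4·ρ / (4!(1-ρ)²) = 0.023786 × 115.2240 × 0.81908 / (24 × 0.032732) = 2.8576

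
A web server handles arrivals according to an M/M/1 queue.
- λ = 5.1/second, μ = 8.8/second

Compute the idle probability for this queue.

ρ = λ/μ = 5.1/8.8 = 0.5795
P(0) = 1 - ρ = 1 - 0.5795 = 0.4205
The server is idle 42.05% of the time.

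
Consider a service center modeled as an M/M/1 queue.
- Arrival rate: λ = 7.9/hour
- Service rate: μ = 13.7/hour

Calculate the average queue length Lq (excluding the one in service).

ρ = λ/μ = 7.9/13.7 = 0.5766
For M/M/1: Lq = λ²/(μ(μ-λ))
Lq = 62.41/(13.7 × 5.80)
Lq = 0.7854 customers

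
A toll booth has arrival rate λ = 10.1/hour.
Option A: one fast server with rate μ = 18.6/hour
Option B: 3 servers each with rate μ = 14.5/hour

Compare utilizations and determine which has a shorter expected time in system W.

Option A: single server μ = 18.6 (M/M/1)
  ρ_A = 10.1/18.6 = 0.5430
  W_A = 1/(μ-λ) = 1/(18.6-10.1) = 1/8.50 = 0.1176

Option B: 3 servers μ = 14.5 (M/M/3)
  ρ_B = λ/(cμ) = 10.1/(3×14.5) = 0.2322
  Offered load a = λ/μ = cρ = 10.1/14.5 = 0.6966
  P₀ = [ Σₙ₌₀^2 aⁿ/n! + a^3/(3!(1-ρ)) ]⁻¹
  Σ = a^0/0! + a^1/1! + a^2/2! = 1.0000 + 0.69655 + 0.24259 = 1.9391
  a^3/(3!(1-ρ)) = 0.33796/(6 × 0.76782) = 0.07336
  P₀ = 1/(1.9391 + 0.07336) = 0.4969
  Lq = P₀·a^3·ρ / (3!(1-ρ)²) = 0.49689 × 0.33796 × 0.23218 / (6 × 0.58954) = 0.01102
  Wq_B = Lq/λ = 0.01102/10.1 = 0.001091
  W_B = Wq_B + 1/μ = 0.001091 + 0.06897 = 0.07006

Since W_B = 0.07006 < W_A = 0.1176, Option B (multiple servers) has the shorter time in system.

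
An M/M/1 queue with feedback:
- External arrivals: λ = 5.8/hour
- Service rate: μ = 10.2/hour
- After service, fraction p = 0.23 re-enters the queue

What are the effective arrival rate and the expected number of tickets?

Effective arrival rate: λ_eff = λ/(1-p) = 5.8/(1-0.23) = 5.8/0.77 = 7.5325
ρ = λ_eff/μ = 7.5325/10.2 = 0.73848
L = ρ/(1-ρ) = 0.73848/(1-0.73848) = 2.8238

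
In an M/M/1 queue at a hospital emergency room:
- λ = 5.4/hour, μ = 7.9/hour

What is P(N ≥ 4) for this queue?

ρ = λ/μ = 5.4/7.9 = 0.68354
P(N ≥ n) = ρⁿ
P(N ≥ 4) = 0.68354^4
P(N ≥ 4) = 0.2183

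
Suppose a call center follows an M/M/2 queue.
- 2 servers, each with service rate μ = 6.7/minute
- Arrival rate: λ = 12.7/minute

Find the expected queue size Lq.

Traffic intensity: ρ = λ/(cμ) = 12.7/(2×6.7) = 0.9478
Since ρ = 0.9478 < 1, system is stable.
Offered load a = λ/μ = cρ = 12.7/6.7 = 1.8955
P₀ = [ Σₙ₌₀^1 aⁿ/n! + a^2/(2!(1-ρ)) ]⁻¹
Σ = a^0/0! + a^1/1! = 1.0000 + 1.8955 = 2.8955
a^2/(2!(1-ρ)) = 3.59301/(2 × 0.0522388) = 34.3902
P₀ = 1/(2.8955 + 34.3902) = 0.02682
Lq = P₀·a^2·ρ / (2!(1-ρ)²) = 0.026820 × 3.5930 × 0.94776 / (2 × 0.0027289) = 16.7339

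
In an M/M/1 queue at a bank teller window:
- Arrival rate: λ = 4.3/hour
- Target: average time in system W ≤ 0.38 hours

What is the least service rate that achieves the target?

For M/M/1: W = 1/(μ-λ)
Need W ≤ 0.38, so 1/(μ-λ) ≤ 0.38
μ - λ ≥ 1/0.38 = 2.6316
μ ≥ 4.3 + 2.6316 = 6.9316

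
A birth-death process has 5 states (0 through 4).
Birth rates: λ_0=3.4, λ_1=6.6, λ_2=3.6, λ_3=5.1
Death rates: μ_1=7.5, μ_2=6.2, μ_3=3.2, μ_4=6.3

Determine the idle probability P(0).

Ratios P(n)/P(0) = (λ₀···λₙ₋₁)/(μ₁···μₙ):
P(1)/P(0) = (3.4)/(7.5) = 0.4533
P(2)/P(0) = (3.4×6.6)/(7.5×6.2) = 0.4826
P(3)/P(0) = (3.4×6.6×3.6)/(7.5×6.2×3.2) = 0.5429
P(4)/P(0) = (3.4×6.6×3.6×5.1)/(7.5×6.2×3.2×6.3) = 0.4395

Normalization: ∑ P(n) = 1
P(0) × (1.0000 + 0.4533 + 0.4826 + 0.5429 + 0.4395) = 1
P(0) × 2.9183 = 1
P(0) = 1/2.9183 = 0.3427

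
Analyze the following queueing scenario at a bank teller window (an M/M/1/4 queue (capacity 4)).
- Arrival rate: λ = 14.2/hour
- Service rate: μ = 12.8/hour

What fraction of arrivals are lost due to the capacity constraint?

ρ = λ/μ = 14.2/12.8 = 1.10937
P₀ = (1-ρ)/(1-ρ^(K+1)) = (1-1.10937)/(1-1.10937^5) = -0.1094/-0.6803 = 0.1608
P_K = P₀×ρ^K = 0.1608 × 1.10937^4 = 0.1608 × 1.5146 = 0.2435
Blocking probability = 24.35%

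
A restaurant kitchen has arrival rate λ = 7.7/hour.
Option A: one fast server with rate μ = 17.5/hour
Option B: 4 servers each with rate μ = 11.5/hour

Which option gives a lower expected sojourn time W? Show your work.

Option A: single server μ = 17.5 (M/M/1)
  ρ_A = 7.7/17.5 = 0.4400
  W_A = 1/(μ-λ) = 1/(17.5-7.7) = 1/9.80 = 0.1020

Option B: 4 servers μ = 11.5 (M/M/4)
  ρ_B = λ/(cμ) = 7.7/(4×11.5) = 0.1674
  Offered load a = λ/μ = cρ = 7.7/11.5 = 0.6696
  P₀ = [ Σₙ₌₀^3 aⁿ/n! + a^4/(4!(1-ρ)) ]⁻¹
  Σ = a^0/0! + a^1/1! + a^2/2! + a^3/3! = 1.0000 + 0.6696 + 0.2242 + 0.05003 = 1.9438
  a^4/(4!(1-ρ)) = 0.2010/(24 × 0.8326) = 0.01006
  P₀ = 1/(1.9438 + 0.01006) = 0.5118
  Lq = P₀·a^4·ρ / (4!(1-ρ)²) = 0.5118 × 0.2010 × 0.1674 / (24 × 0.6932) = 0.001035
  Wq_B = Lq/λ = 0.001035/7.7 = 0.0001344
  W_B = Wq_B + 1/μ = 0.0001344 + 0.08696 = 0.08709

Since W_B = 0.08709 < W_A = 0.1020, Option B (multiple servers) has the shorter time in system.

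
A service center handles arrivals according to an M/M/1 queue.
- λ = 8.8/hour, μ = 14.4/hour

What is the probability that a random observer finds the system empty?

ρ = λ/μ = 8.8/14.4 = 0.6111
P(0) = 1 - ρ = 1 - 0.6111 = 0.3889
The server is idle 38.89% of the time.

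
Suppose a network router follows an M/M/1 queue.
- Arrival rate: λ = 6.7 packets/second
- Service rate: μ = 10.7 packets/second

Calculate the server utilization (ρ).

Server utilization: ρ = λ/μ
ρ = 6.7/10.7 = 0.6262
The server is busy 62.62% of the time.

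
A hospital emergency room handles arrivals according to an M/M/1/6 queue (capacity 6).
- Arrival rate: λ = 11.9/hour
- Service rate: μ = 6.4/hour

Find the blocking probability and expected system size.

ρ = λ/μ = 11.9/6.4 = 1.8594
P₀ = (1-ρ)/(1-ρ^(K+1)) = (1-1.8594)/(1-1.8594^7) = -0.8594/-75.8440 = 0.01133
P_K = P₀×ρ^K = 0.011331 × 1.8594^6 = 0.011331 × 41.3273 = 0.4683
Blocking probability P_6 = 0.4683 (46.83%)
L = ρ[1 - (K+1)ρ^K + Kρ^(K+1)] / [(1-ρ)(1-ρ^(K+1))]
L = 1.8594 × (1 - 7×41.3273 + 6×76.8440) / ((1 - 1.8594) × (1 - 76.8440)) = 4.9287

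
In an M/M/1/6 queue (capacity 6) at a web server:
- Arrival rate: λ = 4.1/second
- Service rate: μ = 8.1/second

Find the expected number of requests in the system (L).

ρ = λ/μ = 4.1/8.1 = 0.50617
P₀ = (1-ρ)/(1-ρ^(K+1)) = (1-0.50617)/(1-0.50617^7) = 0.49383/0.99149 = 0.4981
P_K = P₀×ρ^K = 0.49807 × 0.50617^6 = 0.49807 × 0.016818 = 0.008377
L = ρ[1 - (K+1)ρ^K + Kρ^(K+1)] / [(1-ρ)(1-ρ^(K+1))]
L = 0.50617 × (1 - 7×0.01682 + 6×0.008513) / ((1 - 0.50617) × (1 - 0.008513)) = 0.9649 requests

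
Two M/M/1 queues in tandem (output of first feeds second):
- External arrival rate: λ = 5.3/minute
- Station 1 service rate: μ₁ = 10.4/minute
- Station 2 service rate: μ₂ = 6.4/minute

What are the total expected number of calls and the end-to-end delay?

By Jackson's theorem, each station behaves as independent M/M/1.
Station 1: ρ₁ = 5.3/10.4 = 0.5096, L₁ = ρ₁/(1-ρ₁) = λ/(μ₁-λ) = 5.3/5.10 = 1.0392
Station 2: ρ₂ = 5.3/6.4 = 0.8281, L₂ = ρ₂/(1-ρ₂) = λ/(μ₂-λ) = 5.3/1.10 = 4.8182
Total: L = L₁ + L₂ = 1.0392 + 4.8182 = 5.8574
W = L/λ = 5.8574/5.3 = 1.1052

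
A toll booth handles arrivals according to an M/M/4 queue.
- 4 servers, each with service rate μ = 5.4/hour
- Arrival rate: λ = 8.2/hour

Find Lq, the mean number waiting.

Traffic intensity: ρ = λ/(cμ) = 8.2/(4×5.4) = 0.3796
Since ρ = 0.3796 < 1, system is stable.
Offered load a = λ/μ = cρ = 8.2/5.4 = 1.5185
P₀ = [ Σₙ₌₀^3 aⁿ/n! + a^4/(4!(1-ρ)) ]⁻¹
Σ = a^0/0! + a^1/1! + a^2/2! + a^3/3! = 1.00000 + 1.51852 + 1.15295 + 0.583592 = 4.2551
a^4/(4!(1-ρ)) = 5.3172/(24 × 0.6204) = 0.3571
P₀ = 1/(4.2551 + 0.3571) = 0.2168
Lq = P₀·a^4·ρ / (4!(1-ρ)²) = 0.21682 × 5.3172 × 0.37963 / (24 × 0.38486) = 0.04738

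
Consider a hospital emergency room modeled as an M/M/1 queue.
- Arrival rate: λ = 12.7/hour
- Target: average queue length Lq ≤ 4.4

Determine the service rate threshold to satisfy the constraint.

For M/M/1: Lq = λ²/(μ(μ-λ))
Need Lq ≤ 4.4, i.e. μ(μ-λ) ≥ λ²/4.4
μ² - 12.7μ - 161.29/4.4 ≥ 0  →  μ² - 12.7μ - 36.65682 ≥ 0
Quadratic formula (positive root): μ = [λ + √(λ² + 4×36.65682)]/2
Discriminant: 161.29 + 4×36.65682 = 307.9173, √307.9173 = 17.5476
μ ≥ (12.7 + 17.5476)/2 = 15.1238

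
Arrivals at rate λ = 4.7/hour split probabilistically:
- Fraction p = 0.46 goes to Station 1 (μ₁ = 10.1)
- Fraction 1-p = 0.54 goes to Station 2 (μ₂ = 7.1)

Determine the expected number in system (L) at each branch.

Effective rates: λ₁ = 4.7×0.46 = 2.162, λ₂ = 4.7×0.54 = 2.538
Station 1: ρ₁ = 2.162/10.1 = 0.2141, L₁ = ρ₁/(1-ρ₁) = 0.2141/(1-0.2141) = 0.2724
Station 2: ρ₂ = 2.538/7.1 = 0.35746, L₂ = ρ₂/(1-ρ₂) = 0.35746/(1-0.35746) = 0.5563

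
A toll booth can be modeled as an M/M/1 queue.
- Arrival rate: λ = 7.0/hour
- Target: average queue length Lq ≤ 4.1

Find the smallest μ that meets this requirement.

For M/M/1: Lq = λ²/(μ(μ-λ))
Need Lq ≤ 4.1, i.e. μ(μ-λ) ≥ λ²/4.1
μ² - 7.0μ - 49.00/4.1 ≥ 0  →  μ² - 7.0μ - 11.95122 ≥ 0
Quadratic formula (positive root): μ = [λ + √(λ² + 4×11.95122)]/2
Discriminant: 49.00 + 4×11.95122 = 96.8049, √96.8049 = 9.8389
μ ≥ (7.0 + 9.8389)/2 = 8.4195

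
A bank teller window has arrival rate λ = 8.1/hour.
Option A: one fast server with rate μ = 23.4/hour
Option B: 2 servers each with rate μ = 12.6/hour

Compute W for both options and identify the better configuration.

Option A: single server μ = 23.4 (M/M/1)
  ρ_A = 8.1/23.4 = 0.3462
  W_A = 1/(μ-λ) = 1/(23.4-8.1) = 1/15.30 = 0.06536

Option B: 2 servers μ = 12.6 (M/M/2)
  ρ_B = λ/(cμ) = 8.1/(2×12.6) = 0.3214
  Offered load a = λ/μ = cρ = 8.1/12.6 = 0.6429
  P₀ = [ Σₙ₌₀^1 aⁿ/n! + a^2/(2!(1-ρ)) ]⁻¹
  Σ = a^0/0! + a^1/1! = 1.0000 + 0.6429 = 1.6429
  a^2/(2!(1-ρ)) = 0.4133/(2 × 0.6786) = 0.3045
  P₀ = 1/(1.6429 + 0.3045) = 0.5135
  Lq = P₀·a^2·ρ / (2!(1-ρ)²) = 0.51351 × 0.41327 × 0.32143 / (2 × 0.46046) = 0.07407
  Wq_B = Lq/λ = 0.07407/8.1 = 0.009144
  W_B = Wq_B + 1/μ = 0.009144 + 0.07937 = 0.08851

Since W_A = 0.06536 < W_B = 0.08851, Option A (single fast server) has the shorter time in system.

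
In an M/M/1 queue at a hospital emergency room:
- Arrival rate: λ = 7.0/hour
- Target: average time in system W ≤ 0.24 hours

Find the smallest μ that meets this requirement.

For M/M/1: W = 1/(μ-λ)
Need W ≤ 0.24, so 1/(μ-λ) ≤ 0.24
μ - λ ≥ 1/0.24 = 4.1667
μ ≥ 7.0 + 4.1667 = 11.1667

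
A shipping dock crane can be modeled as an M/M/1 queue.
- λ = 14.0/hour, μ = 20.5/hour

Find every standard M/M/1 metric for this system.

Step 1: ρ = λ/μ = 14.0/20.5 = 0.6829
Step 2: L = λ/(μ-λ) = 14.0/6.50 = 2.1538
Step 3: Lq = λ²/(μ(μ-λ)) = 196.00/(20.5×6.50) = 1.4709
Step 4: W = 1/(μ-λ) = 1/6.50 = 0.153846
Step 5: Wq = λ/(μ(μ-λ)) = 14.0/(20.5×6.50) = 0.1051
Step 6: P(0) = 1-ρ = 0.3171
Verify: L = λW = 14.0×0.153846 = 2.1538 ✔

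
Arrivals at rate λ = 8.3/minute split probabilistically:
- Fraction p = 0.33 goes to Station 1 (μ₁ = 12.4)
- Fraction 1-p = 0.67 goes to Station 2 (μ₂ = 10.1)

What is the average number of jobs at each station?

Effective rates: λ₁ = 8.3×0.33 = 2.739, λ₂ = 8.3×0.67 = 5.561
Station 1: ρ₁ = 2.739/12.4 = 0.2209, L₁ = ρ₁/(1-ρ₁) = 0.2209/(1-0.2209) = 0.2835
Station 2: ρ₂ = 5.561/10.1 = 0.5506, L₂ = ρ₂/(1-ρ₂) = 0.5506/(1-0.5506) = 1.2252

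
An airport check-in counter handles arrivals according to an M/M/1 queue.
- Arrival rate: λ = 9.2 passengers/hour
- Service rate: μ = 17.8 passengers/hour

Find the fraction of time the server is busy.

Server utilization: ρ = λ/μ
ρ = 9.2/17.8 = 0.5169
The server is busy 51.69% of the time.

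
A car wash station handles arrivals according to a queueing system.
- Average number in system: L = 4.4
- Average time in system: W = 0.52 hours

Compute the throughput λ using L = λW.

Little's Law: L = λW, so λ = L/W
λ = 4.4/0.52 = 8.4615 cars/hour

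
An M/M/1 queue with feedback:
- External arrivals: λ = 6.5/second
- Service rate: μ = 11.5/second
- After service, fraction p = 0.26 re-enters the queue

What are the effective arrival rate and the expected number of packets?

Effective arrival rate: λ_eff = λ/(1-p) = 6.5/(1-0.26) = 6.5/0.74 = 8.78378
ρ = λ_eff/μ = 8.78378/11.5 = 0.763807
L = ρ/(1-ρ) = 0.763807/(1-0.763807) = 3.2338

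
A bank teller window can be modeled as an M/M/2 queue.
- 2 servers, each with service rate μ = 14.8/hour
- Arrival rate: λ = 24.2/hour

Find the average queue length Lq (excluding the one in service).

Traffic intensity: ρ = λ/(cμ) = 24.2/(2×14.8) = 0.8176
Since ρ = 0.8176 < 1, system is stable.
Offered load a = λ/μ = cρ = 24.2/14.8 = 1.6351
P₀ = [ Σₙ₌₀^1 aⁿ/n! + a^2/(2!(1-ρ)) ]⁻¹
Σ = a^0/0! + a^1/1! = 1.0000 + 1.6351 = 2.6351
a^2/(2!(1-ρ)) = 2.673667/(2 × 0.1824324) = 7.3278
P₀ = 1/(2.6351 + 7.3278) = 0.1004
Lq = P₀·a^2·ρ / (2!(1-ρ)²) = 0.100372 × 2.67367 × 0.817568 / (2 × 0.0332816) = 3.2962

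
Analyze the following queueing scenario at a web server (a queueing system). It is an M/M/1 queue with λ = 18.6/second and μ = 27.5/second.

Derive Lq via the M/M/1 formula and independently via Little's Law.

Method 1 (direct): Lq = λ²/(μ(μ-λ)) = 345.96/(27.5 × 8.90) = 1.4135

Method 2 (Little's Law):
W = 1/(μ-λ) = 1/8.90 = 0.11236
Wq = W - 1/μ = 0.11236 - 0.036364 = 0.075996
Lq = λWq = 18.6 × 0.075996 = 1.4135 ✔ (matches Method 1)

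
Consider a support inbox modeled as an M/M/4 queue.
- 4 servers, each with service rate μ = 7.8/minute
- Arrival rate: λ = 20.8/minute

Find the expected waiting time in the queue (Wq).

Traffic intensity: ρ = λ/(cμ) = 20.8/(4×7.8) = 0.6667
Since ρ = 0.6667 < 1, system is stable.
Offered load a = λ/μ = cρ = 20.8/7.8 = 2.6667
P₀ = [ Σₙ₌₀^3 aⁿ/n! + a^4/(4!(1-ρ)) ]⁻¹
Σ = a^0/0! + a^1/1! + a^2/2! + a^3/3! = 1.00000 + 2.66667 + 3.55556 + 3.16049 = 10.3827
a^4/(4!(1-ρ)) = 50.5679/(24 × 0.333333) = 6.3210
P₀ = 1/(10.3827 + 6.3210) = 0.05987
Lq = P₀·a^4·ρ / (4!(1-ρ)²) = 0.059867 × 50.5679 × 0.66667 / (24 × 0.11111) = 0.7568
Wq = Lq/λ = 0.75684/20.8 = 0.03639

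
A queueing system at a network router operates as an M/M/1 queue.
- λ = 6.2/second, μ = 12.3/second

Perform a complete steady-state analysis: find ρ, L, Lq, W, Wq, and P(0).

Step 1: ρ = λ/μ = 6.2/12.3 = 0.5041
Step 2: L = λ/(μ-λ) = 6.2/6.10 = 1.0164
Step 3: Lq = λ²/(μ(μ-λ)) = 38.44/(12.3×6.10) = 0.5123
Step 4: W = 1/(μ-λ) = 1/6.10 = 0.16393
Step 5: Wq = λ/(μ(μ-λ)) = 6.2/(12.3×6.10) = 0.08263
Step 6: P(0) = 1-ρ = 0.4959
Verify: L = λW = 6.2×0.16393 = 1.0164 ✔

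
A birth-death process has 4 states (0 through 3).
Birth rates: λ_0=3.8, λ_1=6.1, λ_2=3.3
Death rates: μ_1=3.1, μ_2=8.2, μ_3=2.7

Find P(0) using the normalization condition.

Ratios P(n)/P(0) = (λ₀···λₙ₋₁)/(μ₁···μₙ):
P(1)/P(0) = (3.8)/(3.1) = 1.2258
P(2)/P(0) = (3.8×6.1)/(3.1×8.2) = 0.9119
P(3)/P(0) = (3.8×6.1×3.3)/(3.1×8.2×2.7) = 1.1145

Normalization: ∑ P(n) = 1
P(0) × (1.0000 + 1.2258 + 0.9119 + 1.1145) = 1
P(0) × 4.2522 = 1
P(0) = 1/4.2522 = 0.2352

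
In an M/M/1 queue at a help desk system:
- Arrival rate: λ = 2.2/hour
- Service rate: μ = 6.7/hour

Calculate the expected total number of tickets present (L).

ρ = λ/μ = 2.2/6.7 = 0.3284
For M/M/1: L = λ/(μ-λ)
L = 2.2/(6.7-2.2) = 2.2/4.50
L = 0.4889 tickets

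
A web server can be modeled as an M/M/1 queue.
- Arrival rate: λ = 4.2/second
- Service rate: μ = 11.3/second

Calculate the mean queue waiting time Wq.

First, compute utilization: ρ = λ/μ = 4.2/11.3 = 0.3717
For M/M/1: Wq = λ/(μ(μ-λ))
Wq = 4.2/(11.3 × (11.3-4.2))
Wq = 4.2/(11.3 × 7.10)
Wq = 0.05235 seconds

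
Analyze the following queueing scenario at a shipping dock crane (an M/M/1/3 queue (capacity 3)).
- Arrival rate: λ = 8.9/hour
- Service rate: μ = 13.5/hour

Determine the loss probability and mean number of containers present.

ρ = λ/μ = 8.9/13.5 = 0.65926
P₀ = (1-ρ)/(1-ρ^(K+1)) = (1-0.65926)/(1-0.65926^4) = 0.34074/0.81110 = 0.4201
P_K = P₀×ρ^K = 0.4201 × 0.65926^3 = 0.4201 × 0.2865 = 0.1204
Blocking probability P_3 = 0.1204 (12.04%)
L = ρ[1 - (K+1)ρ^K + Kρ^(K+1)] / [(1-ρ)(1-ρ^(K+1))]
L = 0.65926 × (1 - 4×0.28653 + 3×0.18890) / ((1 - 0.65926) × (1 - 0.18890)) = 1.0032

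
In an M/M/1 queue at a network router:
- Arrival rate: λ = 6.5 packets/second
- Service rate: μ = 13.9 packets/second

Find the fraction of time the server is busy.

Server utilization: ρ = λ/μ
ρ = 6.5/13.9 = 0.4676
The server is busy 46.76% of the time.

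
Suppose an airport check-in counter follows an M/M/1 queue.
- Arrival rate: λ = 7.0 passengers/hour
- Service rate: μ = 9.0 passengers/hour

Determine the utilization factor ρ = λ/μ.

Server utilization: ρ = λ/μ
ρ = 7.0/9.0 = 0.7778
The server is busy 77.78% of the time.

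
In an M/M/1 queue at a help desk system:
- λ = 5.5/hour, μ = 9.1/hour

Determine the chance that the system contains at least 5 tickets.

ρ = λ/μ = 5.5/9.1 = 0.6044
P(N ≥ n) = ρⁿ
P(N ≥ 5) = 0.6044^5
P(N ≥ 5) = 0.08065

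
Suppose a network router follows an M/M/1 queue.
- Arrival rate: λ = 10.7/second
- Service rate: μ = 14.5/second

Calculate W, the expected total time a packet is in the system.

First, compute utilization: ρ = λ/μ = 10.7/14.5 = 0.7379
For M/M/1: W = 1/(μ-λ)
W = 1/(14.5-10.7) = 1/3.80
W = 0.2632 seconds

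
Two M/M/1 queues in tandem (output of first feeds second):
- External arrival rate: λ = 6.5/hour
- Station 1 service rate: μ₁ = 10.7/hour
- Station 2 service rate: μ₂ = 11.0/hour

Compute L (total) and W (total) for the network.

By Jackson's theorem, each station behaves as independent M/M/1.
Station 1: ρ₁ = 6.5/10.7 = 0.6075, L₁ = ρ₁/(1-ρ₁) = λ/(μ₁-λ) = 6.5/4.20 = 1.54762
Station 2: ρ₂ = 6.5/11.0 = 0.5909, L₂ = ρ₂/(1-ρ₂) = λ/(μ₂-λ) = 6.5/4.50 = 1.44444
Total: L = L₁ + L₂ = 1.54762 + 1.44444 = 2.9921
W = L/λ = 2.9921/6.5 = 0.4603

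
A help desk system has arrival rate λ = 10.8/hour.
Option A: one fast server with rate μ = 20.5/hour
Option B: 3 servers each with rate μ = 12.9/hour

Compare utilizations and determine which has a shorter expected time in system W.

Option A: single server μ = 20.5 (M/M/1)
  ρ_A = 10.8/20.5 = 0.5268
  W_A = 1/(μ-λ) = 1/(20.5-10.8) = 1/9.70 = 0.1031

Option B: 3 servers μ = 12.9 (M/M/3)
  ρ_B = λ/(cμ) = 10.8/(3×12.9) = 0.2791
  Offered load a = λ/μ = cρ = 10.8/12.9 = 0.8372
  P₀ = [ Σₙ₌₀^2 aⁿ/n! + a^3/(3!(1-ρ)) ]⁻¹
  Σ = a^0/0! + a^1/1! + a^2/2! = 1.0000 + 0.8372 + 0.3505 = 2.1877
  a^3/(3!(1-ρ)) = 0.5868/(6 × 0.7209) = 0.1357
  P₀ = 1/(2.1877 + 0.1357) = 0.4304
  Lq = P₀·a^3·ρ / (3!(1-ρ)²) = 0.43042 × 0.58682 × 0.27907 / (6 × 0.51974) = 0.02260
  Wq_B = Lq/λ = 0.02260/10.8 = 0.002093
  W_B = Wq_B + 1/μ = 0.002093 + 0.07752 = 0.07961

Since W_B = 0.07961 < W_A = 0.1031, Option B (multiple servers) has the shorter time in system.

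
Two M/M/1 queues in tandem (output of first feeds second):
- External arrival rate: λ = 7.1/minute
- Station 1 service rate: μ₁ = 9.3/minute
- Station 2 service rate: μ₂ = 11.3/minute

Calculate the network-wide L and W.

By Jackson's theorem, each station behaves as independent M/M/1.
Station 1: ρ₁ = 7.1/9.3 = 0.7634, L₁ = ρ₁/(1-ρ₁) = λ/(μ₁-λ) = 7.1/2.20 = 3.22727
Station 2: ρ₂ = 7.1/11.3 = 0.6283, L₂ = ρ₂/(1-ρ₂) = λ/(μ₂-λ) = 7.1/4.20 = 1.69048
Total: L = L₁ + L₂ = 3.22727 + 1.69048 = 4.9177
W = L/λ = 4.9177/7.1 = 0.6926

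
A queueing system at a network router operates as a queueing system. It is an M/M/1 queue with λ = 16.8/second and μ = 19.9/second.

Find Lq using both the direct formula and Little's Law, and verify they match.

Method 1 (direct): Lq = λ²/(μ(μ-λ)) = 282.24/(19.9 × 3.10) = 4.5751

Method 2 (Little's Law):
W = 1/(μ-λ) = 1/3.10 = 0.32258
Wq = W - 1/μ = 0.32258 - 0.050251 = 0.27233
Lq = λWq = 16.8 × 0.27233 = 4.5751 ✔ (matches Method 1)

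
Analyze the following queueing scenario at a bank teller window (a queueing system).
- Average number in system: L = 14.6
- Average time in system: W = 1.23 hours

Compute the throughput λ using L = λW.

Little's Law: L = λW, so λ = L/W
λ = 14.6/1.23 = 11.8699 transactions/hour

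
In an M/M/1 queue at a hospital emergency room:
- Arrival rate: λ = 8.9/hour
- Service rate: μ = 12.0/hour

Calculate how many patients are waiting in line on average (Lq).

ρ = λ/μ = 8.9/12.0 = 0.7417
For M/M/1: Lq = λ²/(μ(μ-λ))
Lq = 79.21/(12.0 × 3.10)
Lq = 2.1293 patients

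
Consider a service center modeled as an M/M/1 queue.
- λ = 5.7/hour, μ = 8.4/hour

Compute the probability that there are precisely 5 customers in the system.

ρ = λ/μ = 5.7/8.4 = 0.67857
P(n) = (1-ρ)ρⁿ
P(5) = (1-0.67857) × 0.67857^5
P(5) = 0.32143 × 0.14387
P(5) = 0.04624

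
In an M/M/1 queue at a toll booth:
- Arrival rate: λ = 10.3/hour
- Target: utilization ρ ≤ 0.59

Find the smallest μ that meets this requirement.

ρ = λ/μ, so μ = λ/ρ
μ ≥ 10.3/0.59 = 17.4576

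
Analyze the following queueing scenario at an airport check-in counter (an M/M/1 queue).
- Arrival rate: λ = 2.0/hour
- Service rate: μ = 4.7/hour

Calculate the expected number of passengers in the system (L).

ρ = λ/μ = 2.0/4.7 = 0.4255
For M/M/1: L = λ/(μ-λ)
L = 2.0/(4.7-2.0) = 2.0/2.70
L = 0.7407 passengers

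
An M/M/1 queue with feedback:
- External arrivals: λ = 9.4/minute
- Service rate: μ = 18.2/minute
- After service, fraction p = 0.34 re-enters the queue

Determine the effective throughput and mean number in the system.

Effective arrival rate: λ_eff = λ/(1-p) = 9.4/(1-0.34) = 9.4/0.66 = 14.2424
ρ = λ_eff/μ = 14.2424/18.2 = 0.78255
L = ρ/(1-ρ) = 0.78255/(1-0.78255) = 3.5988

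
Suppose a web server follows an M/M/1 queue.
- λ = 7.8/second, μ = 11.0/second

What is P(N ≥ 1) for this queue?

ρ = λ/μ = 7.8/11.0 = 0.7091
P(N ≥ n) = ρⁿ
P(N ≥ 1) = 0.7091^1
P(N ≥ 1) = 0.7091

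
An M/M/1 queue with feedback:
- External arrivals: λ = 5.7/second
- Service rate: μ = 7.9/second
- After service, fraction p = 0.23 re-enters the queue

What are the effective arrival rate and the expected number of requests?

Effective arrival rate: λ_eff = λ/(1-p) = 5.7/(1-0.23) = 5.7/0.77 = 7.402597
ρ = λ_eff/μ = 7.402597/7.9 = 0.9370376
L = ρ/(1-ρ) = 0.9370376/(1-0.9370376) = 14.8825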